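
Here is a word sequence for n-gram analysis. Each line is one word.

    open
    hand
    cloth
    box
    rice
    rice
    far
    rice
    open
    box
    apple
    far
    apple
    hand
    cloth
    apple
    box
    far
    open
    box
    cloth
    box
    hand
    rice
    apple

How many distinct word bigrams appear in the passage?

25 tokens → 24 bigram windows in total.
Repeated bigrams (each contributes count−1 duplicates):
  cloth box: 2
  hand cloth: 2
  open box: 2
3 duplicate windows → 24 − 3 = 21 distinct.

21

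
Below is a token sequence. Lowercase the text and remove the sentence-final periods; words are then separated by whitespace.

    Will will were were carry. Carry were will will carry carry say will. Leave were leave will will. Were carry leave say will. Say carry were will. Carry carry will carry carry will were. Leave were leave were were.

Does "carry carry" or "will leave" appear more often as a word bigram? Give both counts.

"carry carry" (4 vs 1)

"carry carry": 4 occurrences
"will leave": 1 occurrence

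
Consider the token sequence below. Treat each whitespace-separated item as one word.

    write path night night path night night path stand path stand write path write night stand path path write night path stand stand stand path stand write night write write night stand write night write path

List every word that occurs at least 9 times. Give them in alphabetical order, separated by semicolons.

night; path; write

Unigram counts meeting the condition (at least 9 times):
  night: 9
  path: 10
  write: 9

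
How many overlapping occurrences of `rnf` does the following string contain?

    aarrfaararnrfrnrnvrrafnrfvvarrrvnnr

0

Sliding a length-3 window over the 35 characters (33 positions):
  (no match at any position)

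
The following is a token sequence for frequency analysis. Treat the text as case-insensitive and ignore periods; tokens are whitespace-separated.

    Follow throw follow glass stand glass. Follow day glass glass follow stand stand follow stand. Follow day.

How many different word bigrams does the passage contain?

12

17 tokens → 16 bigram windows in total.
Repeated bigrams (each contributes count−1 duplicates):
  follow day: 2
  follow stand: 2
  glass follow: 2
  stand follow: 2
4 duplicate windows → 16 − 4 = 12 distinct.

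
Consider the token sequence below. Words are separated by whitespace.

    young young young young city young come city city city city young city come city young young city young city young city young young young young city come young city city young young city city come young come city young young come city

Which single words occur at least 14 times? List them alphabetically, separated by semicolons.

city; young

Unigram counts meeting the condition (at least 14 times):
  city: 17
  young: 20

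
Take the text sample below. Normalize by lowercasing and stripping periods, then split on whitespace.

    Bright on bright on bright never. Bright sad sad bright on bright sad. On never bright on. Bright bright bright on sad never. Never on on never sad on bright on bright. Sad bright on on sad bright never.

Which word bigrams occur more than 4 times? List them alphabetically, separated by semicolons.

Bigram counts meeting the condition (more than 4 times):
  bright on: 7
  on bright: 6

bright on; on bright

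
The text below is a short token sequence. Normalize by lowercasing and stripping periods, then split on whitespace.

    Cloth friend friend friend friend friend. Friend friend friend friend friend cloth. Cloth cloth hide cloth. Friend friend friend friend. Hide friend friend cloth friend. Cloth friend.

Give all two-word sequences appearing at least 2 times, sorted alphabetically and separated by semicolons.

Bigram counts meeting the condition (at least 2 times):
  cloth cloth: 2
  cloth friend: 4
  friend cloth: 3
  friend friend: 13

cloth cloth; cloth friend; friend cloth; friend friend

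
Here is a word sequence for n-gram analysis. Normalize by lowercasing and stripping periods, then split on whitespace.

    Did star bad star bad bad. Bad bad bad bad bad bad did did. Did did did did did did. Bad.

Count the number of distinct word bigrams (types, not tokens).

21 tokens → 20 bigram windows in total.
Repeated bigrams (each contributes count−1 duplicates):
  bad bad: 7
  did did: 7
  star bad: 2
13 duplicate windows → 20 − 13 = 7 distinct.

7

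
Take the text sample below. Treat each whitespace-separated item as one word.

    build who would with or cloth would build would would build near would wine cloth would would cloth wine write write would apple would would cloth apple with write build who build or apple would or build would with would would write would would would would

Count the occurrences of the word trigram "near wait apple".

0

Scanning the 44 overlapping trigram windows for "near wait apple":
  (none found)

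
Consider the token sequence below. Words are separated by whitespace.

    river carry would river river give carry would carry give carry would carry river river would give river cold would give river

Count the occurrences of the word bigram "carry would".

Scanning the 21 overlapping bigram windows for "carry would":
  position 2–3: carry would
  position 7–8: carry would
  position 11–12: carry would

3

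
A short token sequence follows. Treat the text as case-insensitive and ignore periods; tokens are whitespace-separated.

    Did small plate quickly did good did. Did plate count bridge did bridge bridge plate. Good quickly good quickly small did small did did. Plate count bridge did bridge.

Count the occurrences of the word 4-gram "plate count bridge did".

2

Scanning the 26 overlapping 4-gram windows for "plate count bridge did":
  position 9–12: plate count bridge did
  position 25–28: plate count bridge did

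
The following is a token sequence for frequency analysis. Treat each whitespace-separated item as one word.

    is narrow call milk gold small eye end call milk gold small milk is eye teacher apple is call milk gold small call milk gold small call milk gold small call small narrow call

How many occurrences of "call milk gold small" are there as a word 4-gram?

Scanning the 31 overlapping 4-gram windows for "call milk gold small":
  position 3–6: call milk gold small
  position 9–12: call milk gold small
  position 19–22: call milk gold small
  position 23–26: call milk gold small
  position 27–30: call milk gold small

5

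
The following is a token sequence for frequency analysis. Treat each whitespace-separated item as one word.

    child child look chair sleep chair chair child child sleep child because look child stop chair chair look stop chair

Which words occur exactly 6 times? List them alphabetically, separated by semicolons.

Unigram counts meeting the condition (exactly 6 times):
  chair: 6
  child: 6

chair; child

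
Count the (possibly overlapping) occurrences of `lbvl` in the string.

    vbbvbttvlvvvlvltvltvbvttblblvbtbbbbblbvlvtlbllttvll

1

Sliding a length-4 window over the 51 characters (48 positions):
  position 37–40: lbvl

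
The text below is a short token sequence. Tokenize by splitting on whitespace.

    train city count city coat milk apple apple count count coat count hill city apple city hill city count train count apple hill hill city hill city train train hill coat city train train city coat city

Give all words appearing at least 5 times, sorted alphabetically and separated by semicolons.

Unigram counts meeting the condition (at least 5 times):
  city: 10
  count: 6
  hill: 6
  train: 6

city; count; hill; train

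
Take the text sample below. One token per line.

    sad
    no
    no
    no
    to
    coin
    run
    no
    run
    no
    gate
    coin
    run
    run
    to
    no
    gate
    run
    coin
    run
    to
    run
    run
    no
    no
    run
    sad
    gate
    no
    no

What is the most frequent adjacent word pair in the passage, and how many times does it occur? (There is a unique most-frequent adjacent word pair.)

Bigram frequencies (highest first):
  no no: 4
  coin run: 3
  run no: 3
  no run: 2
  no gate: 2
  run run: 2
  … (12 more, each ≤ 2)

"no no", 4 times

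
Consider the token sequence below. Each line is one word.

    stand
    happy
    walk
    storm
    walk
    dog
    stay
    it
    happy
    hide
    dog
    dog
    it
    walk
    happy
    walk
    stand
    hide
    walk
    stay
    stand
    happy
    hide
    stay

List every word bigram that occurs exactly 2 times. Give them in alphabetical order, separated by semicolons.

happy hide; happy walk; stand happy

Bigram counts meeting the condition (exactly 2 times):
  happy hide: 2
  happy walk: 2
  stand happy: 2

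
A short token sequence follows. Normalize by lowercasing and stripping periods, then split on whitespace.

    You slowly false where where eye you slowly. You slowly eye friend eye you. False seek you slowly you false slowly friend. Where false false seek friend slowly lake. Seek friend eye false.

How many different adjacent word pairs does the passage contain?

33 tokens → 32 bigram windows in total.
Repeated bigrams (each contributes count−1 duplicates):
  you slowly: 4
  eye you: 2
  false seek: 2
  friend eye: 2
  seek friend: 2
  slowly you: 2
  you false: 2
9 duplicate windows → 32 − 9 = 23 distinct.

23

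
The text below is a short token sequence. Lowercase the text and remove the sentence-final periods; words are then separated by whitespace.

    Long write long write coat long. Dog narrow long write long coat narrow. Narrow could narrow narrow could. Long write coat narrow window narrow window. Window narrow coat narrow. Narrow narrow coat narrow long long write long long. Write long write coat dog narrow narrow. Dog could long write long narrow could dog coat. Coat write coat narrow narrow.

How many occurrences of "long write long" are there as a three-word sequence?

Scanning the 57 overlapping trigram windows for "long write long":
  position 1–3: long write long
  position 9–11: long write long
  position 35–37: long write long
  position 38–40: long write long
  position 48–50: long write long

5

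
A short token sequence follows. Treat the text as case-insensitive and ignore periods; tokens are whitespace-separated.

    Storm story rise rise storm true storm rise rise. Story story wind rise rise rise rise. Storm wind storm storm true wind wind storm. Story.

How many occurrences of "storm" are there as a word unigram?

Scanning the 25 tokens for "storm":
  position 1: storm
  position 5: storm
  position 7: storm
  position 17: storm
  position 19: storm
  position 20: storm
  position 24: storm

7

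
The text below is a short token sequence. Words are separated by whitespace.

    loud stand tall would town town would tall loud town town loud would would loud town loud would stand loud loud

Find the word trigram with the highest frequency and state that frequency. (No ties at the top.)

"town loud would", 2 times

Trigram frequencies (highest first):
  town loud would: 2
  loud stand tall: 1
  stand tall would: 1
  tall would town: 1
  would town town: 1
  town town would: 1
  … (12 more, each ≤ 1)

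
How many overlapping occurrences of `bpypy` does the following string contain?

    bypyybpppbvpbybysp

0

Sliding a length-5 window over the 18 characters (14 positions):
  (no match at any position)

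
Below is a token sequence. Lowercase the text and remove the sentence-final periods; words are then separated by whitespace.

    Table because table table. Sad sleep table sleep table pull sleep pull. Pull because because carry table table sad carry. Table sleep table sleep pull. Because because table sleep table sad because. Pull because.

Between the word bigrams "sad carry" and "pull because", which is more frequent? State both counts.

"pull because" (3 vs 1)

"sad carry": 1 occurrence
"pull because": 3 occurrences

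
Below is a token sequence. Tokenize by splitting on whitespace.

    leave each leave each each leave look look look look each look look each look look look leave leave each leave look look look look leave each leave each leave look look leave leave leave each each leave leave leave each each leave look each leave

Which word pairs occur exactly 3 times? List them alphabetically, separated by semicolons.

Bigram counts meeting the condition (exactly 3 times):
  each each: 3
  look each: 3
  look leave: 3

each each; look each; look leave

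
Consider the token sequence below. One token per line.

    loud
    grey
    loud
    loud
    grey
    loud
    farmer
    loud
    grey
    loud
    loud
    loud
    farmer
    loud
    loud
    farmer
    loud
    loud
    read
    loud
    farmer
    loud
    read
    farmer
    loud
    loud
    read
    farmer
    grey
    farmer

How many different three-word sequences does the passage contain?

30 tokens → 28 trigram windows in total.
Repeated trigrams (each contributes count−1 duplicates):
  loud farmer loud: 4
  farmer loud loud: 3
  loud grey loud: 3
  grey loud loud: 2
  loud loud farmer: 2
  loud loud read: 2
  loud read farmer: 2
11 duplicate windows → 28 − 11 = 17 distinct.

17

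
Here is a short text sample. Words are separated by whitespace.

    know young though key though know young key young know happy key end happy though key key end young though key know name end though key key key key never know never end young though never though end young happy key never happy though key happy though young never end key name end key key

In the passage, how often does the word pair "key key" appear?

5

Scanning the 54 overlapping bigram windows for "key key":
  position 16–17: key key
  position 26–27: key key
  position 27–28: key key
  position 28–29: key key
  position 54–55: key key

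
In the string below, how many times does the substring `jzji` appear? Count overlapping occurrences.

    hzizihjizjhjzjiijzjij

2

Sliding a length-4 window over the 21 characters (18 positions):
  position 12–15: jzji
  position 17–20: jzji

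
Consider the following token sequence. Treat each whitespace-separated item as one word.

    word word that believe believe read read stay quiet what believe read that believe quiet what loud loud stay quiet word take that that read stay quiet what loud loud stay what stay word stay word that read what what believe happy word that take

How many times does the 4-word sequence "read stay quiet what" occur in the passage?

2

Scanning the 42 overlapping 4-gram windows for "read stay quiet what":
  position 7–10: read stay quiet what
  position 25–28: read stay quiet what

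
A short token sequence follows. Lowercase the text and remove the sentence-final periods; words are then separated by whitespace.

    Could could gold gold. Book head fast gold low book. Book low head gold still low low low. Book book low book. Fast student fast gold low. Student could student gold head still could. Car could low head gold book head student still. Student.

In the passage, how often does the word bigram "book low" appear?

2

Scanning the 43 overlapping bigram windows for "book low":
  position 11–12: book low
  position 20–21: book low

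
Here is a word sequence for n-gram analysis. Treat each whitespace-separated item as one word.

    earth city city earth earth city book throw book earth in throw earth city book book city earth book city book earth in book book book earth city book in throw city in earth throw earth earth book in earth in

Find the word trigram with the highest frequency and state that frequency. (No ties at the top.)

"earth city book", 3 times

Trigram frequencies (highest first):
  earth city book: 3
  book earth in: 2
  earth city city: 1
  city city earth: 1
  city earth earth: 1
  earth earth city: 1
  … (30 more, each ≤ 1)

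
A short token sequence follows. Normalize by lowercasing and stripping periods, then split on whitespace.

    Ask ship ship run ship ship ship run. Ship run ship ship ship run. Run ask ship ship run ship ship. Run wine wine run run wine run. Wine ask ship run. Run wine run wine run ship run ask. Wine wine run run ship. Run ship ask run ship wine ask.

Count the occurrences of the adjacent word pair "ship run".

Scanning the 51 overlapping bigram windows for "ship run":
  position 3–4: ship run
  position 7–8: ship run
  position 9–10: ship run
  position 13–14: ship run
  position 18–19: ship run
  position 21–22: ship run
  position 31–32: ship run
  position 38–39: ship run
  position 45–46: ship run

9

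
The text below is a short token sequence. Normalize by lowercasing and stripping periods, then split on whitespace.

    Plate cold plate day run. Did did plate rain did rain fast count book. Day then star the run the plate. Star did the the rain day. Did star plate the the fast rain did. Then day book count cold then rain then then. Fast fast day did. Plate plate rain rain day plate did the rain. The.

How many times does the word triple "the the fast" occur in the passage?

Scanning the 56 overlapping trigram windows for "the the fast":
  position 31–33: the the fast

1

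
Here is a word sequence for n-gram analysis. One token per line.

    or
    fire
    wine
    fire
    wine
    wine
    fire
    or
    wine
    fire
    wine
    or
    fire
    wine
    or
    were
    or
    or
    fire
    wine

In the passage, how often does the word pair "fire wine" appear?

5

Scanning the 19 overlapping bigram windows for "fire wine":
  position 2–3: fire wine
  position 4–5: fire wine
  position 10–11: fire wine
  position 13–14: fire wine
  position 19–20: fire wine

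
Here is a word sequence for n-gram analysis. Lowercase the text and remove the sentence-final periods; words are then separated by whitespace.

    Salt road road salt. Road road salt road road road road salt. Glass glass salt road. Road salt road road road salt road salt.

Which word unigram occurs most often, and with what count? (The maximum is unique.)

Unigram frequencies (highest first):
  road: 14
  salt: 8
  glass: 2

"road", 14 times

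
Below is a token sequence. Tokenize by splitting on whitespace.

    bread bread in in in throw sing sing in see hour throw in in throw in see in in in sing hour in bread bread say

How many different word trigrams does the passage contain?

22

26 tokens → 24 trigram windows in total.
Repeated trigrams (each contributes count−1 duplicates):
  in in in: 2
  in in throw: 2
2 duplicate windows → 24 − 2 = 22 distinct.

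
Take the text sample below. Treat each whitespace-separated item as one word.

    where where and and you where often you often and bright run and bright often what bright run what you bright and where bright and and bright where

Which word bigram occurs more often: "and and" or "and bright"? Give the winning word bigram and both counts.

"and and": 2 occurrences
"and bright": 3 occurrences

"and bright" (3 vs 2)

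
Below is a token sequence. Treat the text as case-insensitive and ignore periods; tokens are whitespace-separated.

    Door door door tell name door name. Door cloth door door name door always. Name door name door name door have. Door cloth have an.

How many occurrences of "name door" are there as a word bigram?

Scanning the 24 overlapping bigram windows for "name door":
  position 5–6: name door
  position 7–8: name door
  position 12–13: name door
  position 15–16: name door
  position 17–18: name door
  position 19–20: name door

6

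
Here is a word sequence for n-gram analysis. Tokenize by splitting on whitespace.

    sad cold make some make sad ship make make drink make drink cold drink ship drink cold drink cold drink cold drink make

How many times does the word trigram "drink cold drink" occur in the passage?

4

Scanning the 21 overlapping trigram windows for "drink cold drink":
  position 12–14: drink cold drink
  position 16–18: drink cold drink
  position 18–20: drink cold drink
  position 20–22: drink cold drink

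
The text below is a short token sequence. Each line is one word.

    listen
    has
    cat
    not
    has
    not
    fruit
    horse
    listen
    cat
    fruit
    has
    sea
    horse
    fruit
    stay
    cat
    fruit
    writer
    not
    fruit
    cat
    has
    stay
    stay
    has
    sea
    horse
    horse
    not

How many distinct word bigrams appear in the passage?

25

30 tokens → 29 bigram windows in total.
Repeated bigrams (each contributes count−1 duplicates):
  cat fruit: 2
  has sea: 2
  not fruit: 2
  sea horse: 2
4 duplicate windows → 29 − 4 = 25 distinct.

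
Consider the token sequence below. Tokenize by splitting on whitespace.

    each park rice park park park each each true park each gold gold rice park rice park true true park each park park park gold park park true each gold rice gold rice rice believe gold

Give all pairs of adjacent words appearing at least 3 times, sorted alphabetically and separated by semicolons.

gold rice; park each; park park; rice park

Bigram counts meeting the condition (at least 3 times):
  gold rice: 3
  park each: 3
  park park: 5
  rice park: 3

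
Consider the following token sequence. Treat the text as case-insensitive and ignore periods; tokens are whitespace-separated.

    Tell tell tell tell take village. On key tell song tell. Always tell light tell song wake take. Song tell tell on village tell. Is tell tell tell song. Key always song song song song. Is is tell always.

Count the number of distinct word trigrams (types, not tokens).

39 tokens → 37 trigram windows in total.
Repeated trigrams (each contributes count−1 duplicates):
  tell tell tell: 3
  song song song: 2
3 duplicate windows → 37 − 3 = 34 distinct.

34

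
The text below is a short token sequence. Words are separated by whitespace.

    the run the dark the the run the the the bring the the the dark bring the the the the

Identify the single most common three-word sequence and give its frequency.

Trigram frequencies (highest first):
  the the the: 4
  the run the: 2
  bring the the: 2
  run the dark: 1
  the dark the: 1
  dark the the: 1
  … (7 more, each ≤ 1)

"the the the", 4 times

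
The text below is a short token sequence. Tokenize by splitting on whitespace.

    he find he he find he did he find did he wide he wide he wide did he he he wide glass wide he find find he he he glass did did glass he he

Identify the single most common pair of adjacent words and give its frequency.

"he he", 6 times

Bigram frequencies (highest first):
  he he: 6
  he find: 4
  he wide: 4
  find he: 3
  did he: 3
  wide he: 3
  … (11 more, each ≤ 1)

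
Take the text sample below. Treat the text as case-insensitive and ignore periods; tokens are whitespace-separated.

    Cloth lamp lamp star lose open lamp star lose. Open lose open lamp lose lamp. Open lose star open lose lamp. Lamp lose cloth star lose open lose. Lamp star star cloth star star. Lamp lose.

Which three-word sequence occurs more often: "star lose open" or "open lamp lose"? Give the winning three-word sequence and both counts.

"star lose open": 3 occurrences
"open lamp lose": 1 occurrence

"star lose open" (3 vs 1)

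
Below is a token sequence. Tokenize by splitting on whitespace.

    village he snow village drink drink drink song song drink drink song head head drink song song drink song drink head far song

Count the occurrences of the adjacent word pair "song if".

0

Scanning the 22 overlapping bigram windows for "song if":
  (none found)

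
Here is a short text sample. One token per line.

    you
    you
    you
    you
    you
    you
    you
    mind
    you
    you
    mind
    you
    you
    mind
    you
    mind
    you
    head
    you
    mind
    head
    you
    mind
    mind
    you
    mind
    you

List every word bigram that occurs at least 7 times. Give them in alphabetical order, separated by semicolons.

Bigram counts meeting the condition (at least 7 times):
  you mind: 7
  you you: 8

you mind; you you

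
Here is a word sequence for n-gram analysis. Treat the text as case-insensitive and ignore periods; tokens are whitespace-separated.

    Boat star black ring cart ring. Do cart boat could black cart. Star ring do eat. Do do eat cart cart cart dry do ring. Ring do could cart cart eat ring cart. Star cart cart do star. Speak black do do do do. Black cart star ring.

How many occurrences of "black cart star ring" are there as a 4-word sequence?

2

Scanning the 45 overlapping 4-gram windows for "black cart star ring":
  position 11–14: black cart star ring
  position 45–48: black cart star ring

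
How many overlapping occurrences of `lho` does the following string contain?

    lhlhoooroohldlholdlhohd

3

Sliding a length-3 window over the 23 characters (21 positions):
  position 3–5: lho
  position 14–16: lho
  position 19–21: lho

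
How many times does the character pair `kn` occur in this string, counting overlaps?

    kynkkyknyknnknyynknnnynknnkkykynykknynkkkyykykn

7

Sliding a length-2 window over the 47 characters (46 positions):
  position 7–8: kn
  position 10–11: kn
  position 13–14: kn
  position 18–19: kn
  position 24–25: kn
  position 35–36: kn
  position 46–47: kn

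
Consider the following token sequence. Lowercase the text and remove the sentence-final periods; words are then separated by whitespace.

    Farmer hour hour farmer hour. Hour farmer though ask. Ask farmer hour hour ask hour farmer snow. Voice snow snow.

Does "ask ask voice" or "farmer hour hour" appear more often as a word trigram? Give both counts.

"ask ask voice": 0 occurrences
"farmer hour hour": 3 occurrences

"farmer hour hour" (3 vs 0)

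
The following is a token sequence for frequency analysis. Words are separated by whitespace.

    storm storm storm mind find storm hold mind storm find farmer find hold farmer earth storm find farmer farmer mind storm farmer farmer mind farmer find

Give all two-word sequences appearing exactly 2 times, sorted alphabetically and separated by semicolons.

farmer farmer; farmer find; farmer mind; find farmer; mind storm; storm find; storm storm

Bigram counts meeting the condition (exactly 2 times):
  farmer farmer: 2
  farmer find: 2
  farmer mind: 2
  find farmer: 2
  mind storm: 2
  storm find: 2
  storm storm: 2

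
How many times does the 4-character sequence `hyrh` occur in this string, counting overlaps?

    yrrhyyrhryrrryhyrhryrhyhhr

1

Sliding a length-4 window over the 26 characters (23 positions):
  position 15–18: hyrh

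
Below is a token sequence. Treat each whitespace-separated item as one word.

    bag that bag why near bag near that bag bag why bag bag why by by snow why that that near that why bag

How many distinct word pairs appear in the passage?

24 tokens → 23 bigram windows in total.
Repeated bigrams (each contributes count−1 duplicates):
  bag why: 3
  bag bag: 2
  near that: 2
  that bag: 2
  why bag: 2
6 duplicate windows → 23 − 6 = 17 distinct.

17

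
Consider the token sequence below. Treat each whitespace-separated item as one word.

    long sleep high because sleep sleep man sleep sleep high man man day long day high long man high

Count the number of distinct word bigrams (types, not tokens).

16

19 tokens → 18 bigram windows in total.
Repeated bigrams (each contributes count−1 duplicates):
  sleep high: 2
  sleep sleep: 2
2 duplicate windows → 18 − 2 = 16 distinct.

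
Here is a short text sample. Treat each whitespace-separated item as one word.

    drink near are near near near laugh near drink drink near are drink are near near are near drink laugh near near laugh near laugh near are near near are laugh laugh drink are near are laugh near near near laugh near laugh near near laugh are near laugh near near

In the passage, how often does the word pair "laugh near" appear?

8

Scanning the 50 overlapping bigram windows for "laugh near":
  position 7–8: laugh near
  position 20–21: laugh near
  position 23–24: laugh near
  position 25–26: laugh near
  position 37–38: laugh near
  position 41–42: laugh near
  position 43–44: laugh near
  position 49–50: laugh near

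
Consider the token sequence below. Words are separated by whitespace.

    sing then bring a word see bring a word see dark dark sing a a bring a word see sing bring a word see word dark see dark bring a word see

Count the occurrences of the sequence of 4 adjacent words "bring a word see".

Scanning the 29 overlapping 4-gram windows for "bring a word see":
  position 3–6: bring a word see
  position 7–10: bring a word see
  position 16–19: bring a word see
  position 21–24: bring a word see
  position 29–32: bring a word see

5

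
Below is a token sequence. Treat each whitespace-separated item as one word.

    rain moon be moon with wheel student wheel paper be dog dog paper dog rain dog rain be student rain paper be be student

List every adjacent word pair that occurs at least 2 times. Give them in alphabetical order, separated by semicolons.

be student; dog rain; paper be

Bigram counts meeting the condition (at least 2 times):
  be student: 2
  dog rain: 2
  paper be: 2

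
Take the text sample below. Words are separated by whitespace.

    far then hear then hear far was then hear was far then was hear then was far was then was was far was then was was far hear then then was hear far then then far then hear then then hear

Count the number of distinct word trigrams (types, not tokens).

29

41 tokens → 39 trigram windows in total.
Repeated trigrams (each contributes count−1 duplicates):
  far was then: 3
  far then hear: 2
  hear then then: 2
  then hear then: 2
  then was hear: 2
  then was was: 2
  was far was: 2
  was then was: 2
  … (1 more repeated)
10 duplicate windows → 39 − 10 = 29 distinct.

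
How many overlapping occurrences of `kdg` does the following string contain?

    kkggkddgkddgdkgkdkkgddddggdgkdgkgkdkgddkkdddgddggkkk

Sliding a length-3 window over the 52 characters (50 positions):
  position 29–31: kdg

1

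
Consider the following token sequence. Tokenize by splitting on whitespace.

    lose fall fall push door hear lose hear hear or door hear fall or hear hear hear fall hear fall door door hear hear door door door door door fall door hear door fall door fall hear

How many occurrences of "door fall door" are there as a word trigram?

Scanning the 35 overlapping trigram windows for "door fall door":
  position 29–31: door fall door
  position 33–35: door fall door

2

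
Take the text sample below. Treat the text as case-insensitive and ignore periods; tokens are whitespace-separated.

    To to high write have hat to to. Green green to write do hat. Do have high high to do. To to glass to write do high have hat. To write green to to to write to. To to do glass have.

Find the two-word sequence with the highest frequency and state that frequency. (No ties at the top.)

"to to", 7 times

Bigram frequencies (highest first):
  to to: 7
  to write: 4
  have hat: 2
  hat to: 2
  green to: 2
  write do: 2
  … (21 more, each ≤ 2)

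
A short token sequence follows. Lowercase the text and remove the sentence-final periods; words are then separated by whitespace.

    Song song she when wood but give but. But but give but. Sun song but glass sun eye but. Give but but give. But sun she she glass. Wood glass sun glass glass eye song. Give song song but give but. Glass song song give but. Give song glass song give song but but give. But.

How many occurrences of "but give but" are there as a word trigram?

Scanning the 54 overlapping trigram windows for "but give but":
  position 6–8: but give but
  position 10–12: but give but
  position 19–21: but give but
  position 22–24: but give but
  position 39–41: but give but
  position 54–56: but give but

6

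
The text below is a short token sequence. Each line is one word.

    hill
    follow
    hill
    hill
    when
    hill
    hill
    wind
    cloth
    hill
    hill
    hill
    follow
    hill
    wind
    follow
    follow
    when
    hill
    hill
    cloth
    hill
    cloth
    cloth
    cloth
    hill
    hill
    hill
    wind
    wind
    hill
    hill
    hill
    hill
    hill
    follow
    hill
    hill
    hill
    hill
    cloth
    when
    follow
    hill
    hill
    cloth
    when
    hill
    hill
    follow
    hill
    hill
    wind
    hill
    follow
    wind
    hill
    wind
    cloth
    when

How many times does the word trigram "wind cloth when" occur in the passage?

Scanning the 58 overlapping trigram windows for "wind cloth when":
  position 58–60: wind cloth when

1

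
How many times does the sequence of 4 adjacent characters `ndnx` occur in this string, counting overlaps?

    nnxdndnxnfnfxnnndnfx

Sliding a length-4 window over the 20 characters (17 positions):
  position 5–8: ndnx

1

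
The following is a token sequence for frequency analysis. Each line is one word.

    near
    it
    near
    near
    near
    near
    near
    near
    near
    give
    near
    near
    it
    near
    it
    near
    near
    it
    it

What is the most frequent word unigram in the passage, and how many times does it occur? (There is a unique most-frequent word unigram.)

Unigram frequencies (highest first):
  near: 13
  it: 5
  give: 1

"near", 13 times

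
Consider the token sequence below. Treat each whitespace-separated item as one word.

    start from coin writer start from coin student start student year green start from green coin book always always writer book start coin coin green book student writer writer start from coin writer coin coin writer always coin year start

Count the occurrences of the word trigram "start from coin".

3

Scanning the 38 overlapping trigram windows for "start from coin":
  position 1–3: start from coin
  position 5–7: start from coin
  position 30–32: start from coin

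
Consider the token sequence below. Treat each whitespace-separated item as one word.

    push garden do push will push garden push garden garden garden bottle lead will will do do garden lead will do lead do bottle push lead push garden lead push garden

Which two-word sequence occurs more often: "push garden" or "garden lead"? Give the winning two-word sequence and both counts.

"push garden": 5 occurrences
"garden lead": 2 occurrences

"push garden" (5 vs 2)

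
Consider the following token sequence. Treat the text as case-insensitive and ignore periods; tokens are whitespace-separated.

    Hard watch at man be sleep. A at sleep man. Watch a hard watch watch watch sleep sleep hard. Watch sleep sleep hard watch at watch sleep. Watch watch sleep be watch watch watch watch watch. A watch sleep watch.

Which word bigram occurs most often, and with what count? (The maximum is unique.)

Bigram frequencies (highest first):
  watch watch: 7
  watch sleep: 5
  hard watch: 4
  watch at: 2
  watch a: 2
  sleep sleep: 2
  … (15 more, each ≤ 2)

"watch watch", 7 times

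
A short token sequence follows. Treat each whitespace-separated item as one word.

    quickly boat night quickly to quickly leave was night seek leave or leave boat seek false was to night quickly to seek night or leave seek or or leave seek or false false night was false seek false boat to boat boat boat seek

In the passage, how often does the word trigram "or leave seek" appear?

Scanning the 42 overlapping trigram windows for "or leave seek":
  position 24–26: or leave seek
  position 28–30: or leave seek

2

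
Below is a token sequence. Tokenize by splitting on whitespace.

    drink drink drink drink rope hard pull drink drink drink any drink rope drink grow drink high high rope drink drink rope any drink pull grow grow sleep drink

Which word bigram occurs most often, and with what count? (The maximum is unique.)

Bigram frequencies (highest first):
  drink drink: 6
  drink rope: 3
  any drink: 2
  rope drink: 2
  rope hard: 1
  hard pull: 1
  … (13 more, each ≤ 1)

"drink drink", 6 times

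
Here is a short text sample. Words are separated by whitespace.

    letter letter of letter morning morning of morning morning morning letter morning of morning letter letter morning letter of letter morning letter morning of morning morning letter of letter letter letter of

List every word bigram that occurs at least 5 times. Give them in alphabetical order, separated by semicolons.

Bigram counts meeting the condition (at least 5 times):
  letter morning: 5
  morning letter: 5

letter morning; morning letter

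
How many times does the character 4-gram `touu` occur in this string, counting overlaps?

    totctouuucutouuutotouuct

Sliding a length-4 window over the 24 characters (21 positions):
  position 5–8: touu
  position 12–15: touu
  position 19–22: touu

3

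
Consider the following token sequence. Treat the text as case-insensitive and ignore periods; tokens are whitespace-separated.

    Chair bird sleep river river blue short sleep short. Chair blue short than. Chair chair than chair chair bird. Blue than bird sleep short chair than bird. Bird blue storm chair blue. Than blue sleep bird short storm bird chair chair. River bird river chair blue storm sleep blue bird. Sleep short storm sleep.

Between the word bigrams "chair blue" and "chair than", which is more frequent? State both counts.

"chair blue" (3 vs 2)

"chair blue": 3 occurrences
"chair than": 2 occurrences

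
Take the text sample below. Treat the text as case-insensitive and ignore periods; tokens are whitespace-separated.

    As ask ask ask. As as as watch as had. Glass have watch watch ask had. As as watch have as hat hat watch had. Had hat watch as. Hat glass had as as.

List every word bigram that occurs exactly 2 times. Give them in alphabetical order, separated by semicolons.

Bigram counts meeting the condition (exactly 2 times):
  as hat: 2
  as watch: 2
  ask ask: 2
  had as: 2
  hat watch: 2
  watch as: 2

as hat; as watch; ask ask; had as; hat watch; watch as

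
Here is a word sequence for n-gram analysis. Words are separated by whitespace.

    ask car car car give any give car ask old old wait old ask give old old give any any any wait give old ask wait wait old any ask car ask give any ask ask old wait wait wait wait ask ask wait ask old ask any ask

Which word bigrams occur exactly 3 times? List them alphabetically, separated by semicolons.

Bigram counts meeting the condition (exactly 3 times):
  any ask: 3
  ask old: 3
  give any: 3
  old ask: 3

any ask; ask old; give any; old ask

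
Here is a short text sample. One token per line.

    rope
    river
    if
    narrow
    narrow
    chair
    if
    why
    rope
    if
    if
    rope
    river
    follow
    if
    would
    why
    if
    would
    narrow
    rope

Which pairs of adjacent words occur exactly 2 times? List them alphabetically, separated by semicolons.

Bigram counts meeting the condition (exactly 2 times):
  if would: 2
  rope river: 2

if would; rope river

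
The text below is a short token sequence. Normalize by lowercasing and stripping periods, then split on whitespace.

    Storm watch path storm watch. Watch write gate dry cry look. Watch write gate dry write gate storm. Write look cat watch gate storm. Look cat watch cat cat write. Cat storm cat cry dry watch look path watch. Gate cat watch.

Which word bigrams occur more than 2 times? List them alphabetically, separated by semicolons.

cat watch; write gate

Bigram counts meeting the condition (more than 2 times):
  cat watch: 3
  write gate: 3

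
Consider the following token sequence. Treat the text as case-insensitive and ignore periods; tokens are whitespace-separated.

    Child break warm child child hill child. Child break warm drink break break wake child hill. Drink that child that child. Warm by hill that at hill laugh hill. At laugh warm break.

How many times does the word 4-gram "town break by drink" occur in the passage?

0

Scanning the 30 overlapping 4-gram windows for "town break by drink":
  (none found)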